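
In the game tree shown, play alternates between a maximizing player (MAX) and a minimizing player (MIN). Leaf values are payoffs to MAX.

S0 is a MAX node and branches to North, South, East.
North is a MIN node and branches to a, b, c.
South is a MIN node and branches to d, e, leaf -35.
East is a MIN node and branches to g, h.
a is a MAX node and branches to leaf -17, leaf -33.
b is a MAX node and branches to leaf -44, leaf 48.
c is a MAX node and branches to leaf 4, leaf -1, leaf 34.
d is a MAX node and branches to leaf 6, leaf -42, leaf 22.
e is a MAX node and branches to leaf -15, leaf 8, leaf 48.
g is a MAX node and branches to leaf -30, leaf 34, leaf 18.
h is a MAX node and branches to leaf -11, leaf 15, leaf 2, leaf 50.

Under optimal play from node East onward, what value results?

34

g (MAX): max(-30, 34, 18) = 34
h (MAX): max(-11, 15, 2, 50) = 50
East (MIN): min(34, 50) = 34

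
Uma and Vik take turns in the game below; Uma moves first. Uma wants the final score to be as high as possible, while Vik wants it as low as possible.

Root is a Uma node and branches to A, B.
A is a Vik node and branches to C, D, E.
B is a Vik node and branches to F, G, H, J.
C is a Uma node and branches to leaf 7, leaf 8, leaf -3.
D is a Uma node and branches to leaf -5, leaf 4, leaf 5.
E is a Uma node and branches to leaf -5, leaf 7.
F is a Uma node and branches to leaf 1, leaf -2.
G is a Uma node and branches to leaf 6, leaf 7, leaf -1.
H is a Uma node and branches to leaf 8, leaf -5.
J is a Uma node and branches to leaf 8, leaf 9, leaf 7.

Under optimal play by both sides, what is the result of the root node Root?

5

C (Uma): max(7, 8, -3) = 8
D (Uma): max(-5, 4, 5) = 5
E (Uma): max(-5, 7) = 7
A (Vik): min(8, 5, 7) = 5
F (Uma): max(1, -2) = 1
G (Uma): max(6, 7, -1) = 7
H (Uma): max(8, -5) = 8
J (Uma): max(8, 9, 7) = 9
B (Vik): min(1, 7, 8, 9) = 1
Root (Uma): max(5, 1) = 5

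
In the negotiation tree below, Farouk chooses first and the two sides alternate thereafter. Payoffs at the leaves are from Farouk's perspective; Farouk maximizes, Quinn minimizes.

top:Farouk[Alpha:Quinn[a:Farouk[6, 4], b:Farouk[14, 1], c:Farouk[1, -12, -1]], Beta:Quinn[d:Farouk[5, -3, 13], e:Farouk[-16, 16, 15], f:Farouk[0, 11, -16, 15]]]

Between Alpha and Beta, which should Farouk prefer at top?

a (Farouk): max(6, 4) = 6
b (Farouk): max(14, 1) = 14
c (Farouk): max(1, -12, -1) = 1
Alpha (Quinn): min(6, 14, 1) = 1
d (Farouk): max(5, -3, 13) = 13
e (Farouk): max(-16, 16, 15) = 16
f (Farouk): max(0, 11, -16, 15) = 15
Beta (Quinn): min(13, 16, 15) = 13
Farouk prefers the higher value; Alpha=1, Beta=13. Beta is better since 13 > 1.

Beta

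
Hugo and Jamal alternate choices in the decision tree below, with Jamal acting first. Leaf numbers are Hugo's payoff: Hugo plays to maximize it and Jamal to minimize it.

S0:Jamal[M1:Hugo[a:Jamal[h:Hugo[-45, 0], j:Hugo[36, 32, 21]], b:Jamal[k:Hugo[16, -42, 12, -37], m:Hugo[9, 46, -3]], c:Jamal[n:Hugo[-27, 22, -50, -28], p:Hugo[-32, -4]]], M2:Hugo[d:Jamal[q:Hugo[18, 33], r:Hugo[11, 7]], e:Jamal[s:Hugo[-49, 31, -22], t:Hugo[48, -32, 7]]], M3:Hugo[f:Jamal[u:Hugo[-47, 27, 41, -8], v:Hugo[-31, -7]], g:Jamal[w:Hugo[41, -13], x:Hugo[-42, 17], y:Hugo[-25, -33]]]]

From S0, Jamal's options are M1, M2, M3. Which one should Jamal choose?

M3

h (Hugo): max(-45, 0) = 0
j (Hugo): max(36, 32, 21) = 36
a (Jamal): min(0, 36) = 0
k (Hugo): max(16, -42, 12, -37) = 16
m (Hugo): max(9, 46, -3) = 46
b (Jamal): min(16, 46) = 16
n (Hugo): max(-27, 22, -50, -28) = 22
p (Hugo): max(-32, -4) = -4
c (Jamal): min(22, -4) = -4
M1 (Hugo): max(0, 16, -4) = 16
q (Hugo): max(18, 33) = 33
r (Hugo): max(11, 7) = 11
d (Jamal): min(33, 11) = 11
s (Hugo): max(-49, 31, -22) = 31
t (Hugo): max(48, -32, 7) = 48
e (Jamal): min(31, 48) = 31
M2 (Hugo): max(11, 31) = 31
u (Hugo): max(-47, 27, 41, -8) = 41
v (Hugo): max(-31, -7) = -7
f (Jamal): min(41, -7) = -7
w (Hugo): max(41, -13) = 41
x (Hugo): max(-42, 17) = 17
y (Hugo): max(-25, -33) = -25
g (Jamal): min(41, 17, -25) = -25
M3 (Hugo): max(-7, -25) = -7
S0 (Jamal): min(16, 31, -7) = -7
Jamal at S0 wants the lowest of {M1=16, M2=31, M3=-7}, so chooses M3.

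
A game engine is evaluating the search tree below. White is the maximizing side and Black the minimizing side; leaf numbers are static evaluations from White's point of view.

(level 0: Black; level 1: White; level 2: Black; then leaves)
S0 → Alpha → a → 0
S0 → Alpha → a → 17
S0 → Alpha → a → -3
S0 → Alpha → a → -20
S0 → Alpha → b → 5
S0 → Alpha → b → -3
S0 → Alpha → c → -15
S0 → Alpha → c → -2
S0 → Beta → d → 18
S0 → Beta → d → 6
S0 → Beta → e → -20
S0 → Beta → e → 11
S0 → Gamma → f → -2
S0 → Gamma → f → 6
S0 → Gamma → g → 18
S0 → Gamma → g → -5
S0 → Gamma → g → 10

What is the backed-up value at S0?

-3

a (Black): min(0, 17, -3, -20) = -20
b (Black): min(5, -3) = -3
c (Black): min(-15, -2) = -15
Alpha (White): max(-20, -3, -15) = -3
d (Black): min(18, 6) = 6
e (Black): min(-20, 11) = -20
Beta (White): max(6, -20) = 6
f (Black): min(-2, 6) = -2
g (Black): min(18, -5, 10) = -5
Gamma (White): max(-2, -5) = -2
S0 (Black): min(-3, 6, -2) = -3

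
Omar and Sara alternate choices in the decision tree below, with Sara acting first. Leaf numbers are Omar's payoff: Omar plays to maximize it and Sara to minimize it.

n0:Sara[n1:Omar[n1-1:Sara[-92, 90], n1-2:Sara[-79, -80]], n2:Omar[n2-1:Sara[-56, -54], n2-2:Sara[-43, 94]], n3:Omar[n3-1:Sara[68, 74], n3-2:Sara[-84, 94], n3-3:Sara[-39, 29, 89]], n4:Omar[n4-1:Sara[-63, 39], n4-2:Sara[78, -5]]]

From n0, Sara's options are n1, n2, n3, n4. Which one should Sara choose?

n1

n1-1 (Sara): min(-92, 90) = -92
n1-2 (Sara): min(-79, -80) = -80
n1 (Omar): max(-92, -80) = -80
n2-1 (Sara): min(-56, -54) = -56
n2-2 (Sara): min(-43, 94) = -43
n2 (Omar): max(-56, -43) = -43
n3-1 (Sara): min(68, 74) = 68
n3-2 (Sara): min(-84, 94) = -84
n3-3 (Sara): min(-39, 29, 89) = -39
n3 (Omar): max(68, -84, -39) = 68
n4-1 (Sara): min(-63, 39) = -63
n4-2 (Sara): min(78, -5) = -5
n4 (Omar): max(-63, -5) = -5
n0 (Sara): min(-80, -43, 68, -5) = -80
Sara at n0 wants the lowest of {n1=-80, n2=-43, n3=68, n4=-5}, so chooses n1.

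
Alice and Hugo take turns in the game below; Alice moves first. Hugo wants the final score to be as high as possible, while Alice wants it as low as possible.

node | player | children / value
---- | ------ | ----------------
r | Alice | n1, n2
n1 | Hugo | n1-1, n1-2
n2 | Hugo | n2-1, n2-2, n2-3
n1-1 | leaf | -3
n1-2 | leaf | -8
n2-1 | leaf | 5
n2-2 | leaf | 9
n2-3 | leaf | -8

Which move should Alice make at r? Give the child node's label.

n1 (Hugo): max(-3, -8) = -3
n2 (Hugo): max(5, 9, -8) = 9
r (Alice): min(-3, 9) = -3
Alice at r wants the lowest of {n1=-3, n2=9}, so chooses n1.

n1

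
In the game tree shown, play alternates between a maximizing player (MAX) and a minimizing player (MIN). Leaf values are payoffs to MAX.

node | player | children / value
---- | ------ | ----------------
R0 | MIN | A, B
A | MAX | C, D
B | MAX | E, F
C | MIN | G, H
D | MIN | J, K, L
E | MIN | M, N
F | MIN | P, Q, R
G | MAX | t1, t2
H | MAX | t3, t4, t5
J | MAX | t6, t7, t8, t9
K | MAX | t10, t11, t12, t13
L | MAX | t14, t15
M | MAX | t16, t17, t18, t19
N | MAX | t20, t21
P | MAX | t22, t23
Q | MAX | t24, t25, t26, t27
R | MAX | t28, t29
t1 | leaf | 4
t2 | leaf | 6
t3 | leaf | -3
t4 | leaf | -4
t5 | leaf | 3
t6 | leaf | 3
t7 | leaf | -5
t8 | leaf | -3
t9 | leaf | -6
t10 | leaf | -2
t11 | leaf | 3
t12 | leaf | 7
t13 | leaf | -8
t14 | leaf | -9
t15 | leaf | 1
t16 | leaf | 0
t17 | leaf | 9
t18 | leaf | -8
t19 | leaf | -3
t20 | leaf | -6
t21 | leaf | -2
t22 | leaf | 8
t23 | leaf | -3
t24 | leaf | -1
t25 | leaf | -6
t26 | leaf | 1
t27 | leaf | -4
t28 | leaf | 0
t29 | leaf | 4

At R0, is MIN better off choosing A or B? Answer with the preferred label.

G (MAX): max(4, 6) = 6
H (MAX): max(-3, -4, 3) = 3
C (MIN): min(6, 3) = 3
J (MAX): max(3, -5, -3, -6) = 3
K (MAX): max(-2, 3, 7, -8) = 7
L (MAX): max(-9, 1) = 1
D (MIN): min(3, 7, 1) = 1
A (MAX): max(3, 1) = 3
M (MAX): max(0, 9, -8, -3) = 9
N (MAX): max(-6, -2) = -2
E (MIN): min(9, -2) = -2
P (MAX): max(8, -3) = 8
Q (MAX): max(-1, -6, 1, -4) = 1
R (MAX): max(0, 4) = 4
F (MIN): min(8, 1, 4) = 1
B (MAX): max(-2, 1) = 1
MIN prefers the lower value; A=3, B=1. B is better since 1 < 3.

B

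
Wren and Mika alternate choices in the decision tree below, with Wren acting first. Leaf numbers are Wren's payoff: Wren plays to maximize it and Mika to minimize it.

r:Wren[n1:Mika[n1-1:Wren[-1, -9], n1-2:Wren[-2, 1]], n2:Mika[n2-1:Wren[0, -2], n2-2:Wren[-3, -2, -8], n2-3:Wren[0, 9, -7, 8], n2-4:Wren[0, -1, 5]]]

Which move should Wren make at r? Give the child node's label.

n1-1 (Wren): max(-1, -9) = -1
n1-2 (Wren): max(-2, 1) = 1
n1 (Mika): min(-1, 1) = -1
n2-1 (Wren): max(0, -2) = 0
n2-2 (Wren): max(-3, -2, -8) = -2
n2-3 (Wren): max(0, 9, -7, 8) = 9
n2-4 (Wren): max(0, -1, 5) = 5
n2 (Mika): min(0, -2, 9, 5) = -2
r (Wren): max(-1, -2) = -1
Wren at r wants the highest of {n1=-1, n2=-2}, so chooses n1.

n1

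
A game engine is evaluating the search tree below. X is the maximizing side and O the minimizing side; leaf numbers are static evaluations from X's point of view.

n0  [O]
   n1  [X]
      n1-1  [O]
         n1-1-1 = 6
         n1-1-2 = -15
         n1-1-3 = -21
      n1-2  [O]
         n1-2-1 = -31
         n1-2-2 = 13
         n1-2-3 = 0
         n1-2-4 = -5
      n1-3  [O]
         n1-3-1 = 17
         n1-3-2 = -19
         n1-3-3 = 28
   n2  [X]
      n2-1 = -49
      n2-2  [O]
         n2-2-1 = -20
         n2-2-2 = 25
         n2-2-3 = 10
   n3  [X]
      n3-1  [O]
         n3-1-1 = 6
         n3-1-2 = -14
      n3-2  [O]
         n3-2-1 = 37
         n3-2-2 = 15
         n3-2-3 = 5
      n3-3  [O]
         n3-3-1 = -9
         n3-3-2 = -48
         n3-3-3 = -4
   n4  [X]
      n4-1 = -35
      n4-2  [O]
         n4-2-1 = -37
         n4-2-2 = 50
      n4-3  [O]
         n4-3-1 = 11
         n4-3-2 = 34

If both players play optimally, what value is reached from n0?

-20

n1-1 (O): min(6, -15, -21) = -21
n1-2 (O): min(-31, 13, 0, -5) = -31
n1-3 (O): min(17, -19, 28) = -19
n1 (X): max(-21, -31, -19) = -19
n2-2 (O): min(-20, 25, 10) = -20
n2 (X): max(-49, -20) = -20
n3-1 (O): min(6, -14) = -14
n3-2 (O): min(37, 15, 5) = 5
n3-3 (O): min(-9, -48, -4) = -48
n3 (X): max(-14, 5, -48) = 5
n4-2 (O): min(-37, 50) = -37
n4-3 (O): min(11, 34) = 11
n4 (X): max(-35, -37, 11) = 11
n0 (O): min(-19, -20, 5, 11) = -20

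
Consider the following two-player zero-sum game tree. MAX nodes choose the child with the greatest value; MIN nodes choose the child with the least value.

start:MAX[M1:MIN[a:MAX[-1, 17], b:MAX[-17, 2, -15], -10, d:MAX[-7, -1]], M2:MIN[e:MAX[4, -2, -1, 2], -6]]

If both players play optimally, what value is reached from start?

a (MAX): max(-1, 17) = 17
b (MAX): max(-17, 2, -15) = 2
d (MAX): max(-7, -1) = -1
M1 (MIN): min(17, 2, -10, -1) = -10
e (MAX): max(4, -2, -1, 2) = 4
M2 (MIN): min(4, -6) = -6
start (MAX): max(-10, -6) = -6

-6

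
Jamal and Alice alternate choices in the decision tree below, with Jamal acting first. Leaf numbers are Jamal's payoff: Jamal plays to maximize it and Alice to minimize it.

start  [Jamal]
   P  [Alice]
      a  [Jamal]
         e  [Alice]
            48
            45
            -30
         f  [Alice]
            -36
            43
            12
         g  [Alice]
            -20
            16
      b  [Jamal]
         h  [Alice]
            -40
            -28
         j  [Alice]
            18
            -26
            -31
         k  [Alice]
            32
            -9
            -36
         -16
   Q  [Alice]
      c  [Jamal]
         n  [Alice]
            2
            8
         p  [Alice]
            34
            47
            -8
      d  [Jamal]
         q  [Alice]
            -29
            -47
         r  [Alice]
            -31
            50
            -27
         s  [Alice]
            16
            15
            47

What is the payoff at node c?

n (Alice): min(2, 8) = 2
p (Alice): min(34, 47, -8) = -8
c (Jamal): max(2, -8) = 2

2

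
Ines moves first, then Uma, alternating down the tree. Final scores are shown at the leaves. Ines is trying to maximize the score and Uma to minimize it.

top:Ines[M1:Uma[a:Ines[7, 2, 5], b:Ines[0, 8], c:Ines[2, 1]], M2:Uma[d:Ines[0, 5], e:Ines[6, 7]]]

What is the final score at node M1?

a (Ines): max(7, 2, 5) = 7
b (Ines): max(0, 8) = 8
c (Ines): max(2, 1) = 2
M1 (Uma): min(7, 8, 2) = 2

2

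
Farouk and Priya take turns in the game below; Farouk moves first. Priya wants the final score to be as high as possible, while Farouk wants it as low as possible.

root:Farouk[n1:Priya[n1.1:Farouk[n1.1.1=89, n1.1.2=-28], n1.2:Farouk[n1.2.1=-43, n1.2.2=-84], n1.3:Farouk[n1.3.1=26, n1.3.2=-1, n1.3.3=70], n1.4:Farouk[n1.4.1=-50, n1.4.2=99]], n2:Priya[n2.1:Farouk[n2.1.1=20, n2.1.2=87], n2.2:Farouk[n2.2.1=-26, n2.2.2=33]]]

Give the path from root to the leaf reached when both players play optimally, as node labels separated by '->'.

n1.1 (Farouk): min(89, -28) = -28
n1.2 (Farouk): min(-43, -84) = -84
n1.3 (Farouk): min(26, -1, 70) = -1
n1.4 (Farouk): min(-50, 99) = -50
n1 (Priya): max(-28, -84, -1, -50) = -1
n2.1 (Farouk): min(20, 87) = 20
n2.2 (Farouk): min(-26, 33) = -26
n2 (Priya): max(20, -26) = 20
root (Farouk): min(-1, 20) = -1
At root, Farouk picks n1 (lowest: -1).
At n1, Priya picks n1.3 (highest: -1).
At n1.3, Farouk picks n1.3.2 (lowest: -1).
Terminal value -1.

root -> n1 -> n1.3 -> n1.3.2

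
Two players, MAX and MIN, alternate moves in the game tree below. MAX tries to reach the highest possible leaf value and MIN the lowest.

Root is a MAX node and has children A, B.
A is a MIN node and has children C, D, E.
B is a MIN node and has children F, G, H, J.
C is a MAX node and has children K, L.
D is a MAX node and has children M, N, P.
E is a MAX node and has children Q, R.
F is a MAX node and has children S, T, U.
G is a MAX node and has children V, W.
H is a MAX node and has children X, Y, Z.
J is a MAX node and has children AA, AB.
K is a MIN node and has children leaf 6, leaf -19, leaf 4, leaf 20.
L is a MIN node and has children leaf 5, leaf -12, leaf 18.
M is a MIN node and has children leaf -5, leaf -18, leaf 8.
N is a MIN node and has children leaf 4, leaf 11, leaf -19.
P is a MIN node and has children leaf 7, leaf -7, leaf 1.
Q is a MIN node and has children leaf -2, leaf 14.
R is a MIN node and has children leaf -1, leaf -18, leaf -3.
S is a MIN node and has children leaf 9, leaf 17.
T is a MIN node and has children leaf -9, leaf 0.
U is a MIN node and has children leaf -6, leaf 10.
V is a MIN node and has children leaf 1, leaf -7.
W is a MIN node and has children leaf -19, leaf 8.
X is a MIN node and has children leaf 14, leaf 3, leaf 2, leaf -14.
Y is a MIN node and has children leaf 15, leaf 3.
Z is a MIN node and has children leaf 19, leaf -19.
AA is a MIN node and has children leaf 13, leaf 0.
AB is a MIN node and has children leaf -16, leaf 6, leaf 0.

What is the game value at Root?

K (MIN): min(6, -19, 4, 20) = -19
L (MIN): min(5, -12, 18) = -12
C (MAX): max(-19, -12) = -12
M (MIN): min(-5, -18, 8) = -18
N (MIN): min(4, 11, -19) = -19
P (MIN): min(7, -7, 1) = -7
D (MAX): max(-18, -19, -7) = -7
Q (MIN): min(-2, 14) = -2
R (MIN): min(-1, -18, -3) = -18
E (MAX): max(-2, -18) = -2
A (MIN): min(-12, -7, -2) = -12
S (MIN): min(9, 17) = 9
T (MIN): min(-9, 0) = -9
U (MIN): min(-6, 10) = -6
F (MAX): max(9, -9, -6) = 9
V (MIN): min(1, -7) = -7
W (MIN): min(-19, 8) = -19
G (MAX): max(-7, -19) = -7
X (MIN): min(14, 3, 2, -14) = -14
Y (MIN): min(15, 3) = 3
Z (MIN): min(19, -19) = -19
H (MAX): max(-14, 3, -19) = 3
AA (MIN): min(13, 0) = 0
AB (MIN): min(-16, 6, 0) = -16
J (MAX): max(0, -16) = 0
B (MIN): min(9, -7, 3, 0) = -7
Root (MAX): max(-12, -7) = -7

-7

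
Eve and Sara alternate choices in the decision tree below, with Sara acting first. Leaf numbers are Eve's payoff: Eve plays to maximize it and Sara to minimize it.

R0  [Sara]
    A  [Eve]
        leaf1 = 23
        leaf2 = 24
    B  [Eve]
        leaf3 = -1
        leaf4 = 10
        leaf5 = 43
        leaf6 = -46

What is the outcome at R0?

A (Eve): max(23, 24) = 24
B (Eve): max(-1, 10, 43, -46) = 43
R0 (Sara): min(24, 43) = 24

24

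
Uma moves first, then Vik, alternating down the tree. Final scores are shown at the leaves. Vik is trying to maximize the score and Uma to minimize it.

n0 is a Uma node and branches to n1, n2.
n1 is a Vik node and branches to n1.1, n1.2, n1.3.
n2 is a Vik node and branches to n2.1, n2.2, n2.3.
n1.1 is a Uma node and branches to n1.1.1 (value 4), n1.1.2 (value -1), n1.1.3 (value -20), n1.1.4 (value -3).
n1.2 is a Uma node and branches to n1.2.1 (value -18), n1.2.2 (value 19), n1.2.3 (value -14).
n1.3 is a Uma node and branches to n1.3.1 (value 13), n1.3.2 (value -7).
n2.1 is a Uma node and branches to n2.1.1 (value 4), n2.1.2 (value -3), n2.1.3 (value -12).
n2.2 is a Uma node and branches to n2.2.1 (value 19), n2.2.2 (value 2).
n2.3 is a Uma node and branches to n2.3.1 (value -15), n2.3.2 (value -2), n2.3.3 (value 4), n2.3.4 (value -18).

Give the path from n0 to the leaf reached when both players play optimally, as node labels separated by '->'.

n0 -> n1 -> n1.3 -> n1.3.2

n1.1 (Uma): min(4, -1, -20, -3) = -20
n1.2 (Uma): min(-18, 19, -14) = -18
n1.3 (Uma): min(13, -7) = -7
n1 (Vik): max(-20, -18, -7) = -7
n2.1 (Uma): min(4, -3, -12) = -12
n2.2 (Uma): min(19, 2) = 2
n2.3 (Uma): min(-15, -2, 4, -18) = -18
n2 (Vik): max(-12, 2, -18) = 2
n0 (Uma): min(-7, 2) = -7
At n0, Uma picks n1 (lowest: -7).
At n1, Vik picks n1.3 (highest: -7).
At n1.3, Uma picks n1.3.2 (lowest: -7).
Terminal value -7.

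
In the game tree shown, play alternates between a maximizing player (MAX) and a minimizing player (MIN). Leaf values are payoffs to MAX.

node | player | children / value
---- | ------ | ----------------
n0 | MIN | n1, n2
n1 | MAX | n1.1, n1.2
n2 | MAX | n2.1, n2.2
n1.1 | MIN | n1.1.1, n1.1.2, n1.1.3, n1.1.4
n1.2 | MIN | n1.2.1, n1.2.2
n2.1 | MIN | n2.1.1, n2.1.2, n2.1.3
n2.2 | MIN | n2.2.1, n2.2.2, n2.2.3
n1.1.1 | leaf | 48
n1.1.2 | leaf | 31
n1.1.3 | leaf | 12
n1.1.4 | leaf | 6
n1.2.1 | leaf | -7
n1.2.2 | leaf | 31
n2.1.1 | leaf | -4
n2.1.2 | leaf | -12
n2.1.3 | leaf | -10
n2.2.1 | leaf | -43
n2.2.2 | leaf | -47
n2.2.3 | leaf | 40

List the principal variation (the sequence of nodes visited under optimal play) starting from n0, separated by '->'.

n0 -> n2 -> n2.1 -> n2.1.2

n1.1 (MIN): min(48, 31, 12, 6) = 6
n1.2 (MIN): min(-7, 31) = -7
n1 (MAX): max(6, -7) = 6
n2.1 (MIN): min(-4, -12, -10) = -12
n2.2 (MIN): min(-43, -47, 40) = -47
n2 (MAX): max(-12, -47) = -12
n0 (MIN): min(6, -12) = -12
At n0, MIN picks n2 (lowest: -12).
At n2, MAX picks n2.1 (highest: -12).
At n2.1, MIN picks n2.1.2 (lowest: -12).
Terminal value -12.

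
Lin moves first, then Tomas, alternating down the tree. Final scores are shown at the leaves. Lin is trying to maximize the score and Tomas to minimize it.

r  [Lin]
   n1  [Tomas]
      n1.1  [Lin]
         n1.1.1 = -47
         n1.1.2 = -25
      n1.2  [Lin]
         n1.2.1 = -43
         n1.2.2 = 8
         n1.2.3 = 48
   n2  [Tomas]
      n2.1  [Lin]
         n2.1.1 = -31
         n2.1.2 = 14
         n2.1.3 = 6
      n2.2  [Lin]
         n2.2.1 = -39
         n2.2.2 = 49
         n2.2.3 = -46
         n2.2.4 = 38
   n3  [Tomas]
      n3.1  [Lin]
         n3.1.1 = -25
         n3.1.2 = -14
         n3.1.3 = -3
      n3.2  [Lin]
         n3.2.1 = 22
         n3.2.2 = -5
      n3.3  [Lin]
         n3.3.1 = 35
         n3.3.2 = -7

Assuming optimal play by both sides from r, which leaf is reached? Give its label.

n1.1 (Lin): max(-47, -25) = -25
n1.2 (Lin): max(-43, 8, 48) = 48
n1 (Tomas): min(-25, 48) = -25
n2.1 (Lin): max(-31, 14, 6) = 14
n2.2 (Lin): max(-39, 49, -46, 38) = 49
n2 (Tomas): min(14, 49) = 14
n3.1 (Lin): max(-25, -14, -3) = -3
n3.2 (Lin): max(22, -5) = 22
n3.3 (Lin): max(35, -7) = 35
n3 (Tomas): min(-3, 22, 35) = -3
r (Lin): max(-25, 14, -3) = 14
At r, Lin picks n2 (highest: 14).
At n2, Tomas picks n2.1 (lowest: 14).
At n2.1, Lin picks n2.1.2 (highest: 14).
Terminal value 14.

n2.1.2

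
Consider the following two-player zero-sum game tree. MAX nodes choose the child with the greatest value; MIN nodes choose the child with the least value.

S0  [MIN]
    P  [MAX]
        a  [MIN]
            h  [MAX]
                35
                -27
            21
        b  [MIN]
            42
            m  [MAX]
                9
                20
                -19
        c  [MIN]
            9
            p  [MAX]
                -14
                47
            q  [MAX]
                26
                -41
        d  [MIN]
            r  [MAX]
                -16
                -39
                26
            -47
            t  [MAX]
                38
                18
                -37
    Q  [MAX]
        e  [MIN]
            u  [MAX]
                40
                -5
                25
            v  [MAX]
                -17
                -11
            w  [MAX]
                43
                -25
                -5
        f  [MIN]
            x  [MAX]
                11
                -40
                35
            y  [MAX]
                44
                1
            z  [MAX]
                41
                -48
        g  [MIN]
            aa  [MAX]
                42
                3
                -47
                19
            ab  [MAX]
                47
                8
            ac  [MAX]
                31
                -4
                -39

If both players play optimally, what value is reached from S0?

h (MAX): max(35, -27) = 35
a (MIN): min(35, 21) = 21
m (MAX): max(9, 20, -19) = 20
b (MIN): min(42, 20) = 20
p (MAX): max(-14, 47) = 47
q (MAX): max(26, -41) = 26
c (MIN): min(9, 47, 26) = 9
r (MAX): max(-16, -39, 26) = 26
t (MAX): max(38, 18, -37) = 38
d (MIN): min(26, -47, 38) = -47
P (MAX): max(21, 20, 9, -47) = 21
u (MAX): max(40, -5, 25) = 40
v (MAX): max(-17, -11) = -11
w (MAX): max(43, -25, -5) = 43
e (MIN): min(40, -11, 43) = -11
x (MAX): max(11, -40, 35) = 35
y (MAX): max(44, 1) = 44
z (MAX): max(41, -48) = 41
f (MIN): min(35, 44, 41) = 35
aa (MAX): max(42, 3, -47, 19) = 42
ab (MAX): max(47, 8) = 47
ac (MAX): max(31, -4, -39) = 31
g (MIN): min(42, 47, 31) = 31
Q (MAX): max(-11, 35, 31) = 35
S0 (MIN): min(21, 35) = 21

21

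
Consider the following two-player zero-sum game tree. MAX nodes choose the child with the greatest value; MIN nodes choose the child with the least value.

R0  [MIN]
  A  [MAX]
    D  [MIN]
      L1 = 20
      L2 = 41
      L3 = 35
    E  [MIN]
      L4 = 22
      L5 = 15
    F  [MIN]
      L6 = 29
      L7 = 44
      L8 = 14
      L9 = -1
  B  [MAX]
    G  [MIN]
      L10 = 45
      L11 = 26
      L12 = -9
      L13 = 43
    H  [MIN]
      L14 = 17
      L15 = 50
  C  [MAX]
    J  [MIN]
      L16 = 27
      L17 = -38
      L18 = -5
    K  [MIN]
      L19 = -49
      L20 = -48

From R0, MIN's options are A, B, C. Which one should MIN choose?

D (MIN): min(20, 41, 35) = 20
E (MIN): min(22, 15) = 15
F (MIN): min(29, 44, 14, -1) = -1
A (MAX): max(20, 15, -1) = 20
G (MIN): min(45, 26, -9, 43) = -9
H (MIN): min(17, 50) = 17
B (MAX): max(-9, 17) = 17
J (MIN): min(27, -38, -5) = -38
K (MIN): min(-49, -48) = -49
C (MAX): max(-38, -49) = -38
R0 (MIN): min(20, 17, -38) = -38
MIN at R0 wants the lowest of {A=20, B=17, C=-38}, so chooses C.

C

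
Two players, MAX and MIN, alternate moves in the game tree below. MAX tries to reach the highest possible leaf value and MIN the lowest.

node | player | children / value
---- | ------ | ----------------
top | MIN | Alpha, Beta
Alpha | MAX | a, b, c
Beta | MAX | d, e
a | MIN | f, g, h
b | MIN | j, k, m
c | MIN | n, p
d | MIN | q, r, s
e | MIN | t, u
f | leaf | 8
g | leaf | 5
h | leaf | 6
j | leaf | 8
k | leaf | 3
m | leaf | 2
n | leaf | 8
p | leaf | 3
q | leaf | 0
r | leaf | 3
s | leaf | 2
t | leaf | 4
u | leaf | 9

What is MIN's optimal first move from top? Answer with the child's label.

Beta

a (MIN): min(8, 5, 6) = 5
b (MIN): min(8, 3, 2) = 2
c (MIN): min(8, 3) = 3
Alpha (MAX): max(5, 2, 3) = 5
d (MIN): min(0, 3, 2) = 0
e (MIN): min(4, 9) = 4
Beta (MAX): max(0, 4) = 4
top (MIN): min(5, 4) = 4
MIN at top wants the lowest of {Alpha=5, Beta=4}, so chooses Beta.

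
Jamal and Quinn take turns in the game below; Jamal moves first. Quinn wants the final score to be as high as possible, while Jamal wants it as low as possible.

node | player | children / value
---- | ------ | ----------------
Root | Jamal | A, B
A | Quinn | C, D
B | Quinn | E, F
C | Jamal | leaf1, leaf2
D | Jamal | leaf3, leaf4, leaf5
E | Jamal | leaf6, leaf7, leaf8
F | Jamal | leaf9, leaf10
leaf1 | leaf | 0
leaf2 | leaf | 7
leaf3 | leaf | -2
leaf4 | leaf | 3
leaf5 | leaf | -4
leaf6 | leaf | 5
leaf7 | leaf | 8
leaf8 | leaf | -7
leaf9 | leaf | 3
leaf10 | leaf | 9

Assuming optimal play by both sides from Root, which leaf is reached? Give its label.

leaf1

C (Jamal): min(0, 7) = 0
D (Jamal): min(-2, 3, -4) = -4
A (Quinn): max(0, -4) = 0
E (Jamal): min(5, 8, -7) = -7
F (Jamal): min(3, 9) = 3
B (Quinn): max(-7, 3) = 3
Root (Jamal): min(0, 3) = 0
At Root, Jamal picks A (lowest: 0).
At A, Quinn picks C (highest: 0).
At C, Jamal picks leaf1 (lowest: 0).
Terminal value 0.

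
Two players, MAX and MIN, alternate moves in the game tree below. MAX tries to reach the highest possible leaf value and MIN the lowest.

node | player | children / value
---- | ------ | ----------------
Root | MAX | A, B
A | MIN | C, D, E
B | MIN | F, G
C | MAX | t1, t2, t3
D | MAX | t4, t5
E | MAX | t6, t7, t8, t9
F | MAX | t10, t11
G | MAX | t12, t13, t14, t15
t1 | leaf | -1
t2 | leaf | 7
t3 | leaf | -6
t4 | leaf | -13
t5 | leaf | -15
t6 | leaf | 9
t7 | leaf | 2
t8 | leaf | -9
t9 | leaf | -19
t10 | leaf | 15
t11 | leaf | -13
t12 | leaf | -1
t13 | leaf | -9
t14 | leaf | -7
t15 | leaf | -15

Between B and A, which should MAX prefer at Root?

B

F (MAX): max(15, -13) = 15
G (MAX): max(-1, -9, -7, -15) = -1
B (MIN): min(15, -1) = -1
C (MAX): max(-1, 7, -6) = 7
D (MAX): max(-13, -15) = -13
E (MAX): max(9, 2, -9, -19) = 9
A (MIN): min(7, -13, 9) = -13
MAX prefers the higher value; B=-1, A=-13. B is better since -1 > -13.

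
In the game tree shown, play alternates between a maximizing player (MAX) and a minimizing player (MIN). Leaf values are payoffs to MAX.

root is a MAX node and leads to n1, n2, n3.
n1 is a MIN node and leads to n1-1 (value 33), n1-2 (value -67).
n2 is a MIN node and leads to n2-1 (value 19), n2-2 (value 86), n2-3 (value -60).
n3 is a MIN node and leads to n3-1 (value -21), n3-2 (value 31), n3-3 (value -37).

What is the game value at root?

-37

n1 (MIN): min(33, -67) = -67
n2 (MIN): min(19, 86, -60) = -60
n3 (MIN): min(-21, 31, -37) = -37
root (MAX): max(-67, -60, -37) = -37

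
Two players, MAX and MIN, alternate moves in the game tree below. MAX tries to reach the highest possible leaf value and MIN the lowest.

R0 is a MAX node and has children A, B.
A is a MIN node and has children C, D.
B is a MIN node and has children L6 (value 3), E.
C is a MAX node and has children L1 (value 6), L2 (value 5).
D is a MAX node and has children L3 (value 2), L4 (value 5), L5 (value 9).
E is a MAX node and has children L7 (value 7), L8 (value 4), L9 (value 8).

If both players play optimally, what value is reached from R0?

6

C (MAX): max(6, 5) = 6
D (MAX): max(2, 5, 9) = 9
A (MIN): min(6, 9) = 6
E (MAX): max(7, 4, 8) = 8
B (MIN): min(3, 8) = 3
R0 (MAX): max(6, 3) = 6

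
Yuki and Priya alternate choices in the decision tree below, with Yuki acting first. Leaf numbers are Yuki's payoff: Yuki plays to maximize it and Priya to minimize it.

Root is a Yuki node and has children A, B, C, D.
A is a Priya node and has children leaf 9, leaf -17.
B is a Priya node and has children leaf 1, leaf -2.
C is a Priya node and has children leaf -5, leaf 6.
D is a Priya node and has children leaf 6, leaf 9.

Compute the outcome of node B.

B (Priya): min(1, -2) = -2

-2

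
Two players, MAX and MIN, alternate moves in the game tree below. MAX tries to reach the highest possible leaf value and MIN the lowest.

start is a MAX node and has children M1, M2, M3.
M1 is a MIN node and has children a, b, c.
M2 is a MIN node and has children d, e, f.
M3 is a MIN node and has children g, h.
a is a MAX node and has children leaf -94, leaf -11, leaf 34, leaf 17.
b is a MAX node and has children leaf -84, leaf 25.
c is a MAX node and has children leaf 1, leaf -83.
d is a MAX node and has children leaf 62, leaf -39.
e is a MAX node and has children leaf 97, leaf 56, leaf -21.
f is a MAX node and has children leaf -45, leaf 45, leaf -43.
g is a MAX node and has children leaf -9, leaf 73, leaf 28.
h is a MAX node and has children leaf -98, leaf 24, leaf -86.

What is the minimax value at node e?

e (MAX): max(97, 56, -21) = 97

97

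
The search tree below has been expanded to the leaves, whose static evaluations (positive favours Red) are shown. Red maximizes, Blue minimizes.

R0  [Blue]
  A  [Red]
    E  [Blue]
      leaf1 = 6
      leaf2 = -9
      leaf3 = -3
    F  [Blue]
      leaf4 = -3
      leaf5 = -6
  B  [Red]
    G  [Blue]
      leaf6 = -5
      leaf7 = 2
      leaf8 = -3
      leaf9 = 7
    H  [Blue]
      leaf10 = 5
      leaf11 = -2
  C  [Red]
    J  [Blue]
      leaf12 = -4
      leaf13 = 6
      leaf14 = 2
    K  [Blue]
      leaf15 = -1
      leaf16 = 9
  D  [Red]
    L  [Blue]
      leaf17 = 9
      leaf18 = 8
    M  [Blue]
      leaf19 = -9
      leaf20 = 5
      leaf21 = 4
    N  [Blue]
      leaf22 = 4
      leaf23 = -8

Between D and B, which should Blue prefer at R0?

L (Blue): min(9, 8) = 8
M (Blue): min(-9, 5, 4) = -9
N (Blue): min(4, -8) = -8
D (Red): max(8, -9, -8) = 8
G (Blue): min(-5, 2, -3, 7) = -5
H (Blue): min(5, -2) = -2
B (Red): max(-5, -2) = -2
Blue prefers the lower value; D=8, B=-2. B is better since -2 < 8.

B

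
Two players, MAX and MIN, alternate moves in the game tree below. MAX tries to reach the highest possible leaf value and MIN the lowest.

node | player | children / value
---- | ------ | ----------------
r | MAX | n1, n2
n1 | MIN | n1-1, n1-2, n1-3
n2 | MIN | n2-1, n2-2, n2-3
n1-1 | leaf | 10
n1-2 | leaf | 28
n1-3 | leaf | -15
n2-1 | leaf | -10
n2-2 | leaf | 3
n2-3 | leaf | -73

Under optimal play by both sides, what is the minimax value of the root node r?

n1 (MIN): min(10, 28, -15) = -15
n2 (MIN): min(-10, 3, -73) = -73
r (MAX): max(-15, -73) = -15

-15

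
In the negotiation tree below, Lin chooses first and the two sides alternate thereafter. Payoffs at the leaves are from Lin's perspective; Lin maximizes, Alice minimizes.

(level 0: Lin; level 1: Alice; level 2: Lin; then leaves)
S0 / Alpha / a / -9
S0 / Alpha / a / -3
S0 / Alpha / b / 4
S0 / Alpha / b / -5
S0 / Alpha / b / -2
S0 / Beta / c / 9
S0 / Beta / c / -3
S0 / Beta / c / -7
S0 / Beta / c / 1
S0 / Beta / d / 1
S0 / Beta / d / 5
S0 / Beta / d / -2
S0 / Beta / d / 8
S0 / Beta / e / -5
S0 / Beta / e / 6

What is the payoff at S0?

a (Lin): max(-9, -3) = -3
b (Lin): max(4, -5, -2) = 4
Alpha (Alice): min(-3, 4) = -3
c (Lin): max(9, -3, -7, 1) = 9
d (Lin): max(1, 5, -2, 8) = 8
e (Lin): max(-5, 6) = 6
Beta (Alice): min(9, 8, 6) = 6
S0 (Lin): max(-3, 6) = 6

6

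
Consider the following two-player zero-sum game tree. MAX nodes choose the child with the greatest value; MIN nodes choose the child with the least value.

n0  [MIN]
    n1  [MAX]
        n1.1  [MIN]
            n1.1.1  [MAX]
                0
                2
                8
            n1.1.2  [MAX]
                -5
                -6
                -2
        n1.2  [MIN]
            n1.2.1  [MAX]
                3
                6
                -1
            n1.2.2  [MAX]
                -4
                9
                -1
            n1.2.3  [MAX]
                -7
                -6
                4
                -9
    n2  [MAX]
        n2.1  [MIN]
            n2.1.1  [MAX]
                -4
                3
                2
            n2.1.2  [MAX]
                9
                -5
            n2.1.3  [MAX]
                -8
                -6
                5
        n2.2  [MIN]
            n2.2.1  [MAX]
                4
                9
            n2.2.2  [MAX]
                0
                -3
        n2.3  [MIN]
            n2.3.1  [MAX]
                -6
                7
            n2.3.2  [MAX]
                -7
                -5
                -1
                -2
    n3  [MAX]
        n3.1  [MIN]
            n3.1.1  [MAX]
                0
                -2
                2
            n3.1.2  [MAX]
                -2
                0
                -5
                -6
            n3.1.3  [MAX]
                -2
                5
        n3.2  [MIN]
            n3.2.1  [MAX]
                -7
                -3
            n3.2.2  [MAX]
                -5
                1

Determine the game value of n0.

n1.1.1 (MAX): max(0, 2, 8) = 8
n1.1.2 (MAX): max(-5, -6, -2) = -2
n1.1 (MIN): min(8, -2) = -2
n1.2.1 (MAX): max(3, 6, -1) = 6
n1.2.2 (MAX): max(-4, 9, -1) = 9
n1.2.3 (MAX): max(-7, -6, 4, -9) = 4
n1.2 (MIN): min(6, 9, 4) = 4
n1 (MAX): max(-2, 4) = 4
n2.1.1 (MAX): max(-4, 3, 2) = 3
n2.1.2 (MAX): max(9, -5) = 9
n2.1.3 (MAX): max(-8, -6, 5) = 5
n2.1 (MIN): min(3, 9, 5) = 3
n2.2.1 (MAX): max(4, 9) = 9
n2.2.2 (MAX): max(0, -3) = 0
n2.2 (MIN): min(9, 0) = 0
n2.3.1 (MAX): max(-6, 7) = 7
n2.3.2 (MAX): max(-7, -5, -1, -2) = -1
n2.3 (MIN): min(7, -1) = -1
n2 (MAX): max(3, 0, -1) = 3
n3.1.1 (MAX): max(0, -2, 2) = 2
n3.1.2 (MAX): max(-2, 0, -5, -6) = 0
n3.1.3 (MAX): max(-2, 5) = 5
n3.1 (MIN): min(2, 0, 5) = 0
n3.2.1 (MAX): max(-7, -3) = -3
n3.2.2 (MAX): max(-5, 1) = 1
n3.2 (MIN): min(-3, 1) = -3
n3 (MAX): max(0, -3) = 0
n0 (MIN): min(4, 3, 0) = 0

0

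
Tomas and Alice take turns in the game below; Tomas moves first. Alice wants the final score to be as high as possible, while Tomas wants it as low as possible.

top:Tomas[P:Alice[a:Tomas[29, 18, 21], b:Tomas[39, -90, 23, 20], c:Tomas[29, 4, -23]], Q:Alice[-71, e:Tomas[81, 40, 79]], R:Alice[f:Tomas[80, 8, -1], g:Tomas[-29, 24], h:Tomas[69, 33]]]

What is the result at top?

a (Tomas): min(29, 18, 21) = 18
b (Tomas): min(39, -90, 23, 20) = -90
c (Tomas): min(29, 4, -23) = -23
P (Alice): max(18, -90, -23) = 18
e (Tomas): min(81, 40, 79) = 40
Q (Alice): max(-71, 40) = 40
f (Tomas): min(80, 8, -1) = -1
g (Tomas): min(-29, 24) = -29
h (Tomas): min(69, 33) = 33
R (Alice): max(-1, -29, 33) = 33
top (Tomas): min(18, 40, 33) = 18

18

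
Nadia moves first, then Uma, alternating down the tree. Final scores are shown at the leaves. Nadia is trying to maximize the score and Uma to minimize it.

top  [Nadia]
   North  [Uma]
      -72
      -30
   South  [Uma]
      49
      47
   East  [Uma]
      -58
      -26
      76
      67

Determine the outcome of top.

47

North (Uma): min(-72, -30) = -72
South (Uma): min(49, 47) = 47
East (Uma): min(-58, -26, 76, 67) = -58
top (Nadia): max(-72, 47, -58) = 47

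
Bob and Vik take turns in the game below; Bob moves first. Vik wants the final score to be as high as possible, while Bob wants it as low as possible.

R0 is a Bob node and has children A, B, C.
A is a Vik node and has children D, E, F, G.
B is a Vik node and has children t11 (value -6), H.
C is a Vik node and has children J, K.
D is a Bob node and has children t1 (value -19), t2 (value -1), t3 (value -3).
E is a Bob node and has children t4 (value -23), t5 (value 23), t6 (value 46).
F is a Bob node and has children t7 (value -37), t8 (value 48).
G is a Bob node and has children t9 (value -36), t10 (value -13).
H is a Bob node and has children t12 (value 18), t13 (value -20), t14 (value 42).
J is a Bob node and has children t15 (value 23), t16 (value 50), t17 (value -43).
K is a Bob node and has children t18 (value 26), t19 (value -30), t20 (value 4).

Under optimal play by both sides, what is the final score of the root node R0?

D (Bob): min(-19, -1, -3) = -19
E (Bob): min(-23, 23, 46) = -23
F (Bob): min(-37, 48) = -37
G (Bob): min(-36, -13) = -36
A (Vik): max(-19, -23, -37, -36) = -19
H (Bob): min(18, -20, 42) = -20
B (Vik): max(-6, -20) = -6
J (Bob): min(23, 50, -43) = -43
K (Bob): min(26, -30, 4) = -30
C (Vik): max(-43, -30) = -30
R0 (Bob): min(-19, -6, -30) = -30

-30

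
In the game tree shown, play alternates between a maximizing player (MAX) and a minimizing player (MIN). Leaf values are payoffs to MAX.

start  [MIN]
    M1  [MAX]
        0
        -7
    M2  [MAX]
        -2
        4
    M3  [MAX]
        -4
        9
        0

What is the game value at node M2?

M2 (MAX): max(-2, 4) = 4

4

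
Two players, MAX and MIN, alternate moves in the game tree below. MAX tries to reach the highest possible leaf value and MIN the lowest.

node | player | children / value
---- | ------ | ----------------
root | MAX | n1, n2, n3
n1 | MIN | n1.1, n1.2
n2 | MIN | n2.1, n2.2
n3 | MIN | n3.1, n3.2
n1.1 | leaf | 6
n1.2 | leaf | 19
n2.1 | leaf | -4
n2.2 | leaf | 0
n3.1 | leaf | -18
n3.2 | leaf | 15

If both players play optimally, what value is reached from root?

n1 (MIN): min(6, 19) = 6
n2 (MIN): min(-4, 0) = -4
n3 (MIN): min(-18, 15) = -18
root (MAX): max(6, -4, -18) = 6

6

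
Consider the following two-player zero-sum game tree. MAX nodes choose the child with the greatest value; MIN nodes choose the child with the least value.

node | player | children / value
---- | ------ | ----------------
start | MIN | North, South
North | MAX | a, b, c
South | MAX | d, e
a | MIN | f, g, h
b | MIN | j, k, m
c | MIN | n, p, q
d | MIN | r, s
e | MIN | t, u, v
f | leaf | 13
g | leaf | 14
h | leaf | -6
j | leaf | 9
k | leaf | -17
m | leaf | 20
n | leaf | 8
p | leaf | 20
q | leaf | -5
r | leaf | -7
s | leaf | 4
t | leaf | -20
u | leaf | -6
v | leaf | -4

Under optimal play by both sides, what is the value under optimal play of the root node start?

-7

a (MIN): min(13, 14, -6) = -6
b (MIN): min(9, -17, 20) = -17
c (MIN): min(8, 20, -5) = -5
North (MAX): max(-6, -17, -5) = -5
d (MIN): min(-7, 4) = -7
e (MIN): min(-20, -6, -4) = -20
South (MAX): max(-7, -20) = -7
start (MIN): min(-5, -7) = -7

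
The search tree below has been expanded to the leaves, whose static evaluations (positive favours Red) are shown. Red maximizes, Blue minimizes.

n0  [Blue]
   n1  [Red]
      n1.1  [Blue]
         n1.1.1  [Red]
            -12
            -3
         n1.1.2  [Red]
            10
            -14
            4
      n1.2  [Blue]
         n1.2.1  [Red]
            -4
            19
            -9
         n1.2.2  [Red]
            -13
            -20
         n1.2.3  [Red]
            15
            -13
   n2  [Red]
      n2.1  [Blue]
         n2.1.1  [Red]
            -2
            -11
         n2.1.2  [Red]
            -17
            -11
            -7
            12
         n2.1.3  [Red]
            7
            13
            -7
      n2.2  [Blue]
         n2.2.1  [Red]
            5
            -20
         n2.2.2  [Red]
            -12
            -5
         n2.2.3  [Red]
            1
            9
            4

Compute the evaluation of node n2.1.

n2.1.1 (Red): max(-2, -11) = -2
n2.1.2 (Red): max(-17, -11, -7, 12) = 12
n2.1.3 (Red): max(7, 13, -7) = 13
n2.1 (Blue): min(-2, 12, 13) = -2

-2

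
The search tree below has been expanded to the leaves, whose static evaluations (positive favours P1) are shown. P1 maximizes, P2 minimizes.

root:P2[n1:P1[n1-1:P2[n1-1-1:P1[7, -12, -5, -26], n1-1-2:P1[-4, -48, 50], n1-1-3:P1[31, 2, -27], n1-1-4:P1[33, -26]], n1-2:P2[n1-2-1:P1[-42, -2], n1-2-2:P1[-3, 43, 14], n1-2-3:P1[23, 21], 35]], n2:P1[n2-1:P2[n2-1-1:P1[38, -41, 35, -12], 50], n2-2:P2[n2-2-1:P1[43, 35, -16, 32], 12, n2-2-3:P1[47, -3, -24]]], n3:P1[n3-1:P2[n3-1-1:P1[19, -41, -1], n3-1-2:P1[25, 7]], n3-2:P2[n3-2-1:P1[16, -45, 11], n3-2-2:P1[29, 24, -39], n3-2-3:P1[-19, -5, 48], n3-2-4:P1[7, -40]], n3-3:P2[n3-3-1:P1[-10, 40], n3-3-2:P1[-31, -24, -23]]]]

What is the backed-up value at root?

7

n1-1-1 (P1): max(7, -12, -5, -26) = 7
n1-1-2 (P1): max(-4, -48, 50) = 50
n1-1-3 (P1): max(31, 2, -27) = 31
n1-1-4 (P1): max(33, -26) = 33
n1-1 (P2): min(7, 50, 31, 33) = 7
n1-2-1 (P1): max(-42, -2) = -2
n1-2-2 (P1): max(-3, 43, 14) = 43
n1-2-3 (P1): max(23, 21) = 23
n1-2 (P2): min(-2, 43, 23, 35) = -2
n1 (P1): max(7, -2) = 7
n2-1-1 (P1): max(38, -41, 35, -12) = 38
n2-1 (P2): min(38, 50) = 38
n2-2-1 (P1): max(43, 35, -16, 32) = 43
n2-2-3 (P1): max(47, -3, -24) = 47
n2-2 (P2): min(43, 12, 47) = 12
n2 (P1): max(38, 12) = 38
n3-1-1 (P1): max(19, -41, -1) = 19
n3-1-2 (P1): max(25, 7) = 25
n3-1 (P2): min(19, 25) = 19
n3-2-1 (P1): max(16, -45, 11) = 16
n3-2-2 (P1): max(29, 24, -39) = 29
n3-2-3 (P1): max(-19, -5, 48) = 48
n3-2-4 (P1): max(7, -40) = 7
n3-2 (P2): min(16, 29, 48, 7) = 7
n3-3-1 (P1): max(-10, 40) = 40
n3-3-2 (P1): max(-31, -24, -23) = -23
n3-3 (P2): min(40, -23) = -23
n3 (P1): max(19, 7, -23) = 19
root (P2): min(7, 38, 19) = 7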